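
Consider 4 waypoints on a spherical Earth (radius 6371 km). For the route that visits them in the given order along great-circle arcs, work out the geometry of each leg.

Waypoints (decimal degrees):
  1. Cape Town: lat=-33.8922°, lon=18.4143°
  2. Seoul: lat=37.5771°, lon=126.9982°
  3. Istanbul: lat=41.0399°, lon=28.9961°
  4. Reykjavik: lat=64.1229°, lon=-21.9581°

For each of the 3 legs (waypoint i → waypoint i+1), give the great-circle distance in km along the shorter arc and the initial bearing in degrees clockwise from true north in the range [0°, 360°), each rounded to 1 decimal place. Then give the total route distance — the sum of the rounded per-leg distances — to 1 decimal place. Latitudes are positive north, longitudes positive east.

Leg 1: φ1=-0.5915305, φ2=0.6558441, Δφ=1.2473746, Δλ=1.8951466 rad; a=sin²(Δφ/2)+cosφ1·cosφ2·sin²(Δλ/2)=0.7748596617; c=2·atan2(√a, √(1-a))=2.152824529; dist=6371·c=13715.645 ≈ 13715.6 km; running total=13715.6 km
Leg 1 bearing: y=sinΔλ·cosφ2=0.75120916, x=cosφ1·sinφ2-sinφ1·cosφ2·cosΔλ=0.36536756; θ=atan2(y, x)=64.0630° ≈ 64.1°
Leg 2: φ1=0.6558441, φ2=0.7162814, Δφ=0.0604373, Δλ=-1.7104593 rad; a=sin²(Δφ/2)+cosφ1·cosφ2·sin²(Δλ/2)=0.3414056885; c=2·atan2(√a, √(1-a))=1.248032769; dist=6371·c=7951.217 ≈ 7951.2 km; running total=21666.8 km
Leg 2 bearing: y=sinΔλ·cosφ2=-0.74690835, x=cosφ1·sinφ2-sinφ1·cosφ2·cosΔλ=0.58439653; θ=atan2(y, x)=-51.9596° <0 so +360° → 308.0404° ≈ 308.0°
Leg 3: φ1=0.7162814, φ2=1.1191557, Δφ=0.4028744, Δλ=-0.8893186 rad; a=sin²(Δφ/2)+cosφ1·cosφ2·sin²(Δλ/2)=0.1009404252; c=2·atan2(√a, √(1-a))=0.646629341; dist=6371·c=4119.676 ≈ 4119.7 km; running total=25786.5 km
Leg 3 bearing: y=sinΔλ·cosφ2=-0.33895964, x=cosφ1·sinφ2-sinφ1·cosφ2·cosΔλ=0.49810860; θ=atan2(y, x)=-34.2350° <0 so +360° → 325.7650° ≈ 325.8°

Leg 1: dist=13715.6 km, bearing=64.1°
Leg 2: dist=7951.2 km, bearing=308.0°
Leg 3: dist=4119.7 km, bearing=325.8°
Total: 25786.5 km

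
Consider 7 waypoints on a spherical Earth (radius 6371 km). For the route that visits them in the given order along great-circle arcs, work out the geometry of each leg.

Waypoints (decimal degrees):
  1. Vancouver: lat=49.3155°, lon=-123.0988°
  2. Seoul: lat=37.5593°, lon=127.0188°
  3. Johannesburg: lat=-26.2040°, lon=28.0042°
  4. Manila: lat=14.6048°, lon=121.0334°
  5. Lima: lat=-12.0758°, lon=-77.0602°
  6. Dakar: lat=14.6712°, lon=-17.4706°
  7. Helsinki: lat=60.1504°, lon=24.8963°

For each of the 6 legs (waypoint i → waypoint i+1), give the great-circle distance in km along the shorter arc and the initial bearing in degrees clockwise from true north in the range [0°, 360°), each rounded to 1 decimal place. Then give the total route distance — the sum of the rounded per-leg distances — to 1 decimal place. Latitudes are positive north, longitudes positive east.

Leg 1: dist=8156.3 km, bearing=308.9°
Leg 2: dist=12495.2 km, bearing=253.4°
Leg 3: dist=11013.4 km, bearing=78.1°
Leg 4: dist=18038.0 km, bearing=84.0°
Leg 5: dist=7204.8 km, bearing=67.2°
Leg 6: dist=6101.3 km, bearing=24.2°
Total: 63009.0 km

Leg 1: φ1=0.8607178, φ2=0.6555334, Δφ=-0.2051844, Δλ=4.3653756 rad; a=sin²(Δφ/2)+cosφ1·cosφ2·sin²(Δλ/2)=0.3567480948; c=2·atan2(√a, √(1-a))=1.280220656; dist=6371·c=8156.286 ≈ 8156.3 km; running total=8156.3 km
Leg 1 bearing: y=sinΔλ·cosφ2=-0.74547074, x=cosφ1·sinφ2-sinφ1·cosφ2·cosΔλ=0.60182135; θ=atan2(y, x)=-51.0859° <0 so +360° → 308.9141° ≈ 308.9°
Leg 2: φ1=0.6555334, φ2=-0.4573461, Δφ=-1.1128795, Δλ=-1.7281308 rad; a=sin²(Δφ/2)+cosφ1·cosφ2·sin²(Δλ/2)=0.6903078752; c=2·atan2(√a, √(1-a))=1.961258400; dist=6371·c=12495.177 ≈ 12495.2 km; running total=20651.5 km
Leg 2 bearing: y=sinΔλ·cosφ2=-0.88614539, x=cosφ1·sinφ2-sinφ1·cosφ2·cosΔλ=-0.26434447; θ=atan2(y, x)=-106.6103° <0 so +360° → 253.3897° ≈ 253.4°
Leg 3: φ1=-0.4573461, φ2=0.2549018, Δφ=0.7122479, Δλ=1.6236658 rad; a=sin²(Δφ/2)+cosφ1·cosφ2·sin²(Δλ/2)=0.5786117687; c=2·atan2(√a, √(1-a))=1.728674918; dist=6371·c=11013.388 ≈ 11013.4 km; running total=31664.9 km
Leg 3 bearing: y=sinΔλ·cosφ2=0.96633593, x=cosφ1·sinφ2-sinφ1·cosφ2·cosΔλ=0.20365566; θ=atan2(y, x)=78.0990° ≈ 78.1°
Leg 4: φ1=0.2549018, φ2=-0.2107625, Δφ=-0.4656643, Δλ=-3.4573855 rad; a=sin²(Δφ/2)+cosφ1·cosφ2·sin²(Δλ/2)=0.9761165676; c=2·atan2(√a, √(1-a))=2.831263592; dist=6371·c=18037.980 ≈ 18038.0 km; running total=49702.9 km
Leg 4 bearing: y=sinΔλ·cosφ2=0.30369786, x=cosφ1·sinφ2-sinφ1·cosφ2·cosΔλ=0.03193223; θ=atan2(y, x)=83.9977° ≈ 84.0°
Leg 5: φ1=-0.2107625, φ2=0.2560607, Δφ=0.4668232, Δλ=1.0400347 rad; a=sin²(Δφ/2)+cosφ1·cosφ2·sin²(Δλ/2)=0.2870678525; c=2·atan2(√a, √(1-a))=1.130879409; dist=6371·c=7204.833 ≈ 7204.8 km; running total=56907.7 km
Leg 5 bearing: y=sinΔλ·cosφ2=0.83430270, x=cosφ1·sinφ2-sinφ1·cosφ2·cosΔλ=0.35011228; θ=atan2(y, x)=67.2348° ≈ 67.2°
Leg 6: φ1=0.2560607, φ2=1.0498225, Δφ=0.7937618, Δλ=0.7394419 rad; a=sin²(Δφ/2)+cosφ1·cosφ2·sin²(Δλ/2)=0.2122886248; c=2·atan2(√a, √(1-a))=0.957675372; dist=6371·c=6101.3498 ≈ 6101.3 km; running total=63009.0 km
Leg 6 bearing: y=sinΔλ·cosφ2=0.33540476, x=cosφ1·sinφ2-sinφ1·cosφ2·cosΔλ=0.74591709; θ=atan2(y, x)=24.2113° ≈ 24.2°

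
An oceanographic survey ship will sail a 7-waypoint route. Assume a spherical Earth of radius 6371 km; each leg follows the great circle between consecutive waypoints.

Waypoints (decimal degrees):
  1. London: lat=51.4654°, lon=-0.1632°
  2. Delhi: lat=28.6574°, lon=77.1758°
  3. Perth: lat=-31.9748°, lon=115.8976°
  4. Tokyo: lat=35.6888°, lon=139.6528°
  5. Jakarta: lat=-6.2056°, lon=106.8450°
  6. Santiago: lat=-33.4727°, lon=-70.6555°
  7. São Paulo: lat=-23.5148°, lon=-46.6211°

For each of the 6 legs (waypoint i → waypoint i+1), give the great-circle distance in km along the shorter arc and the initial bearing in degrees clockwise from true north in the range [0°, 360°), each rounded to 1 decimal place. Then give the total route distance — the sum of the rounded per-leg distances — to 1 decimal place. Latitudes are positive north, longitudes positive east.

Leg 1: φ1=0.8982407, φ2=0.5001660, Δφ=-0.3980747, Δλ=1.3498202 rad; a=sin²(Δφ/2)+cosφ1·cosφ2·sin²(Δλ/2)=0.2525215285; c=2·atan2(√a, √(1-a))=1.053011048; dist=6371·c=6708.733 ≈ 6708.7 km; running total=6708.7 km
Leg 1 bearing: y=sinΔλ·cosφ2=0.85616558, x=cosφ1·sinφ2-sinφ1·cosφ2·cosΔλ=0.14831766; θ=atan2(y, x)=80.1719° ≈ 80.2°
Leg 2: φ1=0.5001660, φ2=-0.5580655, Δφ=-1.0582315, Δλ=0.6758229 rad; a=sin²(Δφ/2)+cosφ1·cosφ2·sin²(Δλ/2)=0.3366019507; c=2·atan2(√a, √(1-a))=1.237884779; dist=6371·c=7886.564 ≈ 7886.6 km; running total=14595.3 km
Leg 2 bearing: y=sinΔλ·cosφ2=0.53063337, x=cosφ1·sinφ2-sinφ1·cosφ2·cosΔλ=-0.78206939; θ=atan2(y, x)=145.8431° ≈ 145.8°
Leg 3: φ1=-0.5580655, φ2=0.6228871, Δφ=1.1809526, Δλ=0.4146065 rad; a=sin²(Δφ/2)+cosφ1·cosφ2·sin²(Δλ/2)=0.3391646620; c=2·atan2(√a, √(1-a))=1.243302913; dist=6371·c=7921.083 ≈ 7921.1 km; running total=22516.4 km
Leg 3 bearing: y=sinΔλ·cosφ2=0.32717736, x=cosφ1·sinφ2-sinφ1·cosφ2·cosΔλ=0.88852853; θ=atan2(y, x)=20.2149° ≈ 20.2°
Leg 4: φ1=0.6228871, φ2=-0.1083082, Δφ=-0.7311952, Δλ=-0.5726041 rad; a=sin²(Δφ/2)+cosφ1·cosφ2·sin²(Δλ/2)=0.1922076936; c=2·atan2(√a, √(1-a))=0.907668747; dist=6371·c=5782.758 ≈ 5782.8 km; running total=28299.2 km
Leg 4 bearing: y=sinΔλ·cosφ2=-0.53864777, x=cosφ1·sinφ2-sinφ1·cosφ2·cosΔλ=-0.57525139; θ=atan2(y, x)=-136.8821° <0 so +360° → 223.1179° ≈ 223.1°
Leg 5: φ1=-0.1083082, φ2=-0.5842088, Δφ=-0.4759007, Δλ=-3.0979681 rad; a=sin²(Δφ/2)+cosφ1·cosφ2·sin²(Δλ/2)=0.8844262337; c=2·atan2(√a, √(1-a))=2.447840908; dist=6371·c=15595.194 ≈ 15595.2 km; running total=43894.4 km
Leg 5 bearing: y=sinΔλ·cosφ2=-0.03637778, x=cosφ1·sinφ2-sinφ1·cosφ2·cosΔλ=-0.63839059; θ=atan2(y, x)=-176.7386° <0 so +360° → 183.2614° ≈ 183.3°
Leg 6: φ1=-0.5842088, φ2=-0.4104107, Δφ=0.1737981, Δλ=0.4194794 rad; a=sin²(Δφ/2)+cosφ1·cosφ2·sin²(Δλ/2)=0.0406895268; c=2·atan2(√a, √(1-a))=0.406220162; dist=6371·c=2588.029 ≈ 2588.0 km; running total=46482.4 km
Leg 6 bearing: y=sinΔλ·cosφ2=0.37346290, x=cosφ1·sinφ2-sinφ1·cosφ2·cosΔλ=0.12907757; θ=atan2(y, x)=70.9336° ≈ 70.9°

Leg 1: dist=6708.7 km, bearing=80.2°
Leg 2: dist=7886.6 km, bearing=145.8°
Leg 3: dist=7921.1 km, bearing=20.2°
Leg 4: dist=5782.8 km, bearing=223.1°
Leg 5: dist=15595.2 km, bearing=183.3°
Leg 6: dist=2588.0 km, bearing=70.9°
Total: 46482.4 km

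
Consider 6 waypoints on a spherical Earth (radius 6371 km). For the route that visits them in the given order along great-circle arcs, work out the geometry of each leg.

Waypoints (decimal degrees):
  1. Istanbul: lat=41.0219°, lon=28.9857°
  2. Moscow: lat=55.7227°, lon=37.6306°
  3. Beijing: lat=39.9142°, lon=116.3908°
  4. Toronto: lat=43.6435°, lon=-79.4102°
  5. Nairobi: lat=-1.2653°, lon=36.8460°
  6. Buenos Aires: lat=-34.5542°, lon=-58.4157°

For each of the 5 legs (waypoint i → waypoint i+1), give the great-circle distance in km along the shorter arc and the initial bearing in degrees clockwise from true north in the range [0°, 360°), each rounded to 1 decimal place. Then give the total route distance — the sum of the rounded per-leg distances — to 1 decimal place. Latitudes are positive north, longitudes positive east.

Leg 1: φ1=0.7159672, φ2=0.9725446, Δφ=0.2565774, Δλ=0.1508820 rad; a=sin²(Δφ/2)+cosφ1·cosφ2·sin²(Δλ/2)=0.0187816202; c=2·atan2(√a, √(1-a))=0.274957419; dist=6371·c=1751.754 ≈ 1751.8 km; running total=1751.8 km
Leg 1 bearing: y=sinΔλ·cosφ2=0.08465448, x=cosφ1·sinφ2-sinφ1·cosφ2·cosΔλ=0.25797113; θ=atan2(y, x)=18.1675° ≈ 18.2°
Leg 2: φ1=0.9725446, φ2=0.6966342, Δφ=-0.2759104, Δλ=1.3746248 rad; a=sin²(Δφ/2)+cosφ1·cosφ2·sin²(Δλ/2)=0.1928001033; c=2·atan2(√a, √(1-a))=0.909171309; dist=6371·c=5792.330 ≈ 5792.3 km; running total=7544.1 km
Leg 2 bearing: y=sinΔλ·cosφ2=0.75229497, x=cosφ1·sinφ2-sinφ1·cosφ2·cosΔλ=0.23783433; θ=atan2(y, x)=72.4559° ≈ 72.5°
Leg 3: φ1=0.6966342, φ2=0.7617228, Δφ=0.0650886, Δλ=-3.4173721 rad; a=sin²(Δφ/2)+cosφ1·cosφ2·sin²(Δλ/2)=0.5456146584; c=2·atan2(√a, √(1-a))=1.662152667; dist=6371·c=10589.575 ≈ 10589.6 km; running total=18133.7 km
Leg 3 bearing: y=sinΔλ·cosφ2=0.19704723, x=cosφ1·sinφ2-sinφ1·cosφ2·cosΔλ=0.97614015; θ=atan2(y, x)=11.4126° ≈ 11.4°
Leg 4: φ1=0.7617228, φ2=-0.0220837, Δφ=-0.7838064, Δλ=2.0290535 rad; a=sin²(Δφ/2)+cosφ1·cosφ2·sin²(Δλ/2)=0.6676468739; c=2·atan2(√a, √(1-a))=1.912713336; dist=6371·c=12185.897 ≈ 12185.9 km; running total=30319.6 km
Leg 4 bearing: y=sinΔλ·cosφ2=0.89660620, x=cosφ1·sinφ2-sinφ1·cosφ2·cosΔλ=0.28926705; θ=atan2(y, x)=72.1190° ≈ 72.1°
Leg 5: φ1=-0.0220837, φ2=-0.6030846, Δφ=-0.5810009, Δλ=-1.6626303 rad; a=sin²(Δφ/2)+cosφ1·cosφ2·sin²(Δλ/2)=0.5314921831; c=2·atan2(√a, √(1-a))=1.633822411; dist=6371·c=10409.083 ≈ 10409.1 km; running total=40728.7 km
Leg 5 bearing: y=sinΔλ·cosφ2=-0.82011959, x=cosφ1·sinφ2-sinφ1·cosφ2·cosΔλ=-0.56871506; θ=atan2(y, x)=-124.7395° <0 so +360° → 235.2605° ≈ 235.3°

Leg 1: dist=1751.8 km, bearing=18.2°
Leg 2: dist=5792.3 km, bearing=72.5°
Leg 3: dist=10589.6 km, bearing=11.4°
Leg 4: dist=12185.9 km, bearing=72.1°
Leg 5: dist=10409.1 km, bearing=235.3°
Total: 40728.7 km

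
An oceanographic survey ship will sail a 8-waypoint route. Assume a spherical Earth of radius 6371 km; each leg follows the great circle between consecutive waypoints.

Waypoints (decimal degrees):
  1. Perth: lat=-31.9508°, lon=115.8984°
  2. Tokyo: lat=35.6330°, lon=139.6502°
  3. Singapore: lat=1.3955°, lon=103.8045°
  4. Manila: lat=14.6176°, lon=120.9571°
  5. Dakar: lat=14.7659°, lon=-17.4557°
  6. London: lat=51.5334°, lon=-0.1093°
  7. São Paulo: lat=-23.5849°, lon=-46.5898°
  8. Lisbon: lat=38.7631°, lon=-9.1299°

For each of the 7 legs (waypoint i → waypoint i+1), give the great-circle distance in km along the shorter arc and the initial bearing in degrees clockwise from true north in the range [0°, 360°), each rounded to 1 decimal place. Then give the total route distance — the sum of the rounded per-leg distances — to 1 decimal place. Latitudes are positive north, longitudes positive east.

Leg 1: dist=7912.7 km, bearing=20.2°
Leg 2: dist=5305.7 km, bearing=232.3°
Leg 3: dist=2389.9 km, bearing=51.2°
Leg 4: dist=14395.1 km, bearing=303.8°
Leg 5: dist=4371.2 km, bearing=17.0°
Leg 6: dist=9501.8 km, bearing=221.8°
Leg 7: dist=7954.3 km, bearing=30.0°
Total: 51830.7 km

Leg 1: φ1=-0.5576467, φ2=0.6219132, Δφ=1.1795598, Δλ=0.4145471 rad; a=sin²(Δφ/2)+cosφ1·cosφ2·sin²(Δλ/2)=0.3385405066; c=2·atan2(√a, √(1-a))=1.241984237; dist=6371·c=7912.682 ≈ 7912.7 km; running total=7912.7 km
Leg 1 bearing: y=sinΔλ·cosφ2=0.32736192, x=cosφ1·sinφ2-sinφ1·cosφ2·cosΔλ=0.88800760; θ=atan2(y, x)=20.2363° ≈ 20.2°
Leg 2: φ1=0.6219132, φ2=0.0243561, Δφ=-0.5975571, Δλ=-0.6256255 rad; a=sin²(Δφ/2)+cosφ1·cosφ2·sin²(Δλ/2)=0.1635910156; c=2·atan2(√a, √(1-a))=0.832785051; dist=6371·c=5305.674 ≈ 5305.7 km; running total=13218.4 km
Leg 2 bearing: y=sinΔλ·cosφ2=-0.58543072, x=cosφ1·sinφ2-sinφ1·cosφ2·cosΔλ=-0.45231278; θ=atan2(y, x)=-127.6902° <0 so +360° → 232.3098° ≈ 232.3°
Leg 3: φ1=0.0243561, φ2=0.2551252, Δφ=0.2307692, Δλ=0.2993693 rad; a=sin²(Δφ/2)+cosφ1·cosφ2·sin²(Δλ/2)=0.0347670788; c=2·atan2(√a, √(1-a))=0.375114050; dist=6371·c=2389.852 ≈ 2389.9 km; running total=15608.3 km
Leg 3 bearing: y=sinΔλ·cosφ2=0.28537168, x=cosφ1·sinφ2-sinφ1·cosφ2·cosΔλ=0.22977450; θ=atan2(y, x)=51.1598° ≈ 51.2°
Leg 4: φ1=0.2551252, φ2=0.2577136, Δφ=0.0025883, Δλ=-2.4157591 rad; a=sin²(Δφ/2)+cosφ1·cosφ2·sin²(Δλ/2)=0.8177573307; c=2·atan2(√a, √(1-a))=2.259471247; dist=6371·c=14395.091 ≈ 14395.1 km; running total=30003.4 km
Leg 4 bearing: y=sinΔλ·cosφ2=-0.64183866, x=cosφ1·sinφ2-sinφ1·cosφ2·cosΔλ=0.42914363; θ=atan2(y, x)=-56.2327° <0 so +360° → 303.7673° ≈ 303.8°
Leg 5: φ1=0.2577136, φ2=0.8994275, Δφ=0.6417139, Δλ=0.3027518 rad; a=sin²(Δφ/2)+cosφ1·cosφ2·sin²(Δλ/2)=0.1131430388; c=2·atan2(√a, √(1-a))=0.686113758; dist=6371·c=4371.231 ≈ 4371.2 km; running total=34374.6 km
Leg 5 bearing: y=sinΔλ·cosφ2=0.18546543, x=cosφ1·sinφ2-sinφ1·cosφ2·cosΔλ=0.60577994; θ=atan2(y, x)=17.0225° ≈ 17.0°
Leg 6: φ1=0.8994275, φ2=-0.4116342, Δφ=-1.3110617, Δλ=-0.8112378 rad; a=sin²(Δφ/2)+cosφ1·cosφ2·sin²(Δλ/2)=0.4603515880; c=2·atan2(√a, √(1-a))=1.491416164; dist=6371·c=9501.812 ≈ 9501.8 km; running total=43876.4 km
Leg 6 bearing: y=sinΔλ·cosφ2=-0.66456781, x=cosφ1·sinφ2-sinφ1·cosφ2·cosΔλ=-0.74300851; θ=atan2(y, x)=-138.1897° <0 so +360° → 221.8103° ≈ 221.8°
Leg 7: φ1=-0.4116342, φ2=0.6765437, Δφ=1.0881779, Δλ=0.6537986 rad; a=sin²(Δφ/2)+cosφ1·cosφ2·sin²(Δλ/2)=0.3416334632; c=2·atan2(√a, √(1-a))=1.248513084; dist=6371·c=7954.277 ≈ 7954.3 km; running total=51830.7 km
Leg 7 bearing: y=sinΔλ·cosφ2=0.47424339, x=cosφ1·sinφ2-sinφ1·cosφ2·cosΔλ=0.82144590; θ=atan2(y, x)=29.9990° ≈ 30.0°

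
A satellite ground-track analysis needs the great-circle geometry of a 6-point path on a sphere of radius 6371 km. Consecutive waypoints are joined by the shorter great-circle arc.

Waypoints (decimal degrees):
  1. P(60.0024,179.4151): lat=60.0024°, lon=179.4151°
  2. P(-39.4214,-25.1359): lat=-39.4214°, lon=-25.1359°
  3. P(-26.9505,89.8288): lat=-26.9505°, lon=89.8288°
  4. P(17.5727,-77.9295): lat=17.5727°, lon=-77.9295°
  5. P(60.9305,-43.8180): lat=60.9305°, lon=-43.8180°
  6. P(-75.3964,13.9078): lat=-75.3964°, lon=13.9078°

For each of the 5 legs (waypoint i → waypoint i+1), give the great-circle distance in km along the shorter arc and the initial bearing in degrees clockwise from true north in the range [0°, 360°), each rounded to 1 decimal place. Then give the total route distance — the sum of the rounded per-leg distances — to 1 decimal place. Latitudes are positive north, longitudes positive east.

Leg 1: φ1=1.0472394, φ2=-0.6880332, Δφ=-1.7352727, Δλ=-3.5700884 rad; a=sin²(Δφ/2)+cosφ1·cosφ2·sin²(Δλ/2)=0.9506293401; c=2·atan2(√a, √(1-a))=2.693462116; dist=6371·c=17160.047 ≈ 17160.0 km; running total=17160.0 km
Leg 1 bearing: y=sinΔλ·cosφ2=0.32097463, x=cosφ1·sinφ2-sinφ1·cosφ2·cosΔλ=0.29104652; θ=atan2(y, x)=47.7996° ≈ 47.8°
Leg 2: φ1=-0.6880332, φ2=-0.4703750, Δφ=0.2176583, Δλ=2.0065125 rad; a=sin²(Δφ/2)+cosφ1·cosφ2·sin²(Δλ/2)=0.5014137836; c=2·atan2(√a, √(1-a))=1.573623898; dist=6371·c=10025.558 ≈ 10025.6 km; running total=27185.6 km
Leg 2 bearing: y=sinΔλ·cosφ2=0.80811327, x=cosφ1·sinφ2-sinφ1·cosφ2·cosΔλ=-0.58902033; θ=atan2(y, x)=126.0877° ≈ 126.1°
Leg 3: φ1=-0.4703750, φ2=0.3067015, Δφ=0.7770764, Δλ=-2.9279347 rad; a=sin²(Δφ/2)+cosφ1·cosφ2·sin²(Δλ/2)=0.9836562268; c=2·atan2(√a, √(1-a))=2.885205468; dist=6371·c=18381.644 ≈ 18381.6 km; running total=45567.2 km
Leg 3 bearing: y=sinΔλ·cosφ2=-0.20214136, x=cosφ1·sinφ2-sinφ1·cosφ2·cosΔλ=-0.15311919; θ=atan2(y, x)=-127.1434° <0 so +360° → 232.8566° ≈ 232.9°
Leg 4: φ1=0.3067015, φ2=1.0634378, Δφ=0.7567364, Δλ=0.5953580 rad; a=sin²(Δφ/2)+cosφ1·cosφ2·sin²(Δλ/2)=0.1763067556; c=2·atan2(√a, √(1-a))=0.866645981; dist=6371·c=5521.402 ≈ 5521.4 km; running total=51088.6 km
Leg 4 bearing: y=sinΔλ·cosφ2=0.27247852, x=cosφ1·sinφ2-sinφ1·cosφ2·cosΔλ=0.71179083; θ=atan2(y, x)=20.9472° ≈ 20.9°
Leg 5: φ1=1.0634378, φ2=-1.3159154, Δφ=-2.3793533, Δλ=1.0075053 rad; a=sin²(Δφ/2)+cosφ1·cosφ2·sin²(Δλ/2)=0.8901905390; c=2·atan2(√a, √(1-a))=2.466071341; dist=6371·c=15711.341 ≈ 15711.3 km; running total=66799.9 km
Leg 5 bearing: y=sinΔλ·cosφ2=0.21317665, x=cosφ1·sinφ2-sinφ1·cosφ2·cosΔλ=-0.58784444; θ=atan2(y, x)=160.0673° ≈ 160.1°

Leg 1: dist=17160.0 km, bearing=47.8°
Leg 2: dist=10025.6 km, bearing=126.1°
Leg 3: dist=18381.6 km, bearing=232.9°
Leg 4: dist=5521.4 km, bearing=20.9°
Leg 5: dist=15711.3 km, bearing=160.1°
Total: 66799.9 km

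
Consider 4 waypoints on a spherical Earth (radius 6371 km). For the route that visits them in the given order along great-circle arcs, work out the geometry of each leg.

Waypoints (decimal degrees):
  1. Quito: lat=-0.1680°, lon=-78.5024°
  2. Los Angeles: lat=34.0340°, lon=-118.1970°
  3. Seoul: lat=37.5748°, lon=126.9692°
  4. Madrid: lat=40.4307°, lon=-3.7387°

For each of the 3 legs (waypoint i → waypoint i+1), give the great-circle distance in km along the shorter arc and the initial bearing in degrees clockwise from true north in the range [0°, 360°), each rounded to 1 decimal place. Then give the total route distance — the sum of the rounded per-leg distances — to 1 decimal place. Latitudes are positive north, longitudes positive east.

Leg 1: φ1=-0.0029322, φ2=0.5940054, Δφ=0.5969375, Δλ=-0.6928015 rad; a=sin²(Δφ/2)+cosφ1·cosφ2·sin²(Δλ/2)=0.1819941085; c=2·atan2(√a, √(1-a))=0.881477370; dist=6371·c=5615.892 ≈ 5615.9 km; running total=5615.9 km
Leg 1 bearing: y=sinΔλ·cosφ2=-0.52929037, x=cosφ1·sinφ2-sinφ1·cosφ2·cosΔλ=0.56155206; θ=atan2(y, x)=-43.3060° <0 so +360° → 316.6940° ≈ 316.7°
Leg 2: φ1=0.5940054, φ2=0.6558040, Δφ=0.0617986, Δλ=4.2789574 rad; a=sin²(Δφ/2)+cosφ1·cosφ2·sin²(Δλ/2)=0.4672763684; c=2·atan2(√a, √(1-a))=1.505302251; dist=6371·c=9590.281 ≈ 9590.3 km; running total=15206.2 km
Leg 2 bearing: y=sinΔλ·cosφ2=-0.71926999, x=cosφ1·sinφ2-sinφ1·cosφ2·cosΔλ=0.69164104; θ=atan2(y, x)=-46.1218° <0 so +360° → 313.8782° ≈ 313.9°
Leg 3: φ1=0.6558040, φ2=0.7056488, Δφ=0.0498449, Δλ=-2.2812832 rad; a=sin²(Δφ/2)+cosφ1·cosφ2·sin²(Δλ/2)=0.4989980155; c=2·atan2(√a, √(1-a))=1.568792356; dist=6371·c=9994.776 ≈ 9994.8 km; running total=25201.0 km
Leg 3 bearing: y=sinΔλ·cosφ2=-0.57701653, x=cosφ1·sinφ2-sinφ1·cosφ2·cosΔλ=0.81673001; θ=atan2(y, x)=-35.2411° <0 so +360° → 324.7589° ≈ 324.8°

Leg 1: dist=5615.9 km, bearing=316.7°
Leg 2: dist=9590.3 km, bearing=313.9°
Leg 3: dist=9994.8 km, bearing=324.8°
Total: 25201.0 km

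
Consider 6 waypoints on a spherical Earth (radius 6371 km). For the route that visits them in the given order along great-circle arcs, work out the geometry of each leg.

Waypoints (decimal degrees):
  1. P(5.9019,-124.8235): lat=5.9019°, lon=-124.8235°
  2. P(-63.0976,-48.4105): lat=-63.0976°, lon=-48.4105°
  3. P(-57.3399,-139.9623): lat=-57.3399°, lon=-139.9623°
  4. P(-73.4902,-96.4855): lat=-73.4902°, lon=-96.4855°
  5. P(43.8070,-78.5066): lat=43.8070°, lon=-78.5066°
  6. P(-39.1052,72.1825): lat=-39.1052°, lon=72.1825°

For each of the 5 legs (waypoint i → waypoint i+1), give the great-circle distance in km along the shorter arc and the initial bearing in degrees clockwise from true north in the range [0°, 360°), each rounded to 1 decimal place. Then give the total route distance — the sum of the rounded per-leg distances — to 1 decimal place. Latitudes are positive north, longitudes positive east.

Leg 1: dist=9918.1 km, bearing=153.9°
Leg 2: dist=4660.5 km, bearing=233.9°
Leg 3: dist=2590.6 km, bearing=150.4°
Leg 4: dist=13114.9 km, bearing=14.6°
Leg 5: dist=17530.9 km, bearing=88.0°
Total: 47815.0 km

Leg 1: φ1=0.1030076, φ2=-1.1012609, Δφ=-1.2042685, Δλ=1.3336584 rad; a=sin²(Δφ/2)+cosφ1·cosφ2·sin²(Δλ/2)=0.4929827882; c=2·atan2(√a, √(1-a))=1.556761442; dist=6371·c=9918.127 ≈ 9918.1 km; running total=9918.1 km
Leg 1 bearing: y=sinΔλ·cosφ2=0.43980933, x=cosφ1·sinφ2-sinφ1·cosφ2·cosΔλ=-0.89798151; θ=atan2(y, x)=153.9055° ≈ 153.9°
Leg 2: φ1=-1.1012609, φ2=-1.0007700, Δφ=0.1004908, Δλ=-1.5978803 rad; a=sin²(Δφ/2)+cosφ1·cosφ2·sin²(Δλ/2)=0.1279179589; c=2·atan2(√a, √(1-a))=0.731513739; dist=6371·c=4660.474 ≈ 4660.5 km; running total=14578.6 km
Leg 2 bearing: y=sinΔλ·cosφ2=-0.53945625, x=cosφ1·sinφ2-sinφ1·cosφ2·cosΔλ=-0.39396290; θ=atan2(y, x)=-126.1405° <0 so +360° → 233.8595° ≈ 233.9°
Leg 3: φ1=-1.0007700, φ2=-1.2826460, Δφ=-0.2818759, Δλ=0.7588133 rad; a=sin²(Δφ/2)+cosφ1·cosφ2·sin²(Δλ/2)=0.0407690638; c=2·atan2(√a, √(1-a))=0.406622550; dist=6371·c=2590.592 ≈ 2590.6 km; running total=17169.2 km
Leg 3 bearing: y=sinΔλ·cosφ2=0.19553266, x=cosφ1·sinφ2-sinφ1·cosφ2·cosΔλ=-0.34379466; θ=atan2(y, x)=150.3710° ≈ 150.4°
Leg 4: φ1=-1.2826460, φ2=0.7645764, Δφ=2.0472223, Δλ=0.3137910 rad; a=sin²(Δφ/2)+cosφ1·cosφ2·sin²(Δλ/2)=0.7343101960; c=2·atan2(√a, √(1-a))=2.058524754; dist=6371·c=13114.861 ≈ 13114.9 km; running total=30284.1 km
Leg 4 bearing: y=sinΔλ·cosφ2=0.22275727, x=cosφ1·sinφ2-sinφ1·cosφ2·cosΔλ=0.85485328; θ=atan2(y, x)=14.6053° ≈ 14.6°
Leg 5: φ1=0.7645764, φ2=-0.6825145, Δφ=-1.4470909, Δλ=2.6300209 rad; a=sin²(Δφ/2)+cosφ1·cosφ2·sin²(Δλ/2)=0.9624699300; c=2·atan2(√a, √(1-a))=2.751673674; dist=6371·c=17530.913 ≈ 17530.9 km; running total=47815.0 km
Leg 5 bearing: y=sinΔλ·cosφ2=0.37988421, x=cosφ1·sinφ2-sinφ1·cosφ2·cosΔλ=0.01320002; θ=atan2(y, x)=88.0099° ≈ 88.0°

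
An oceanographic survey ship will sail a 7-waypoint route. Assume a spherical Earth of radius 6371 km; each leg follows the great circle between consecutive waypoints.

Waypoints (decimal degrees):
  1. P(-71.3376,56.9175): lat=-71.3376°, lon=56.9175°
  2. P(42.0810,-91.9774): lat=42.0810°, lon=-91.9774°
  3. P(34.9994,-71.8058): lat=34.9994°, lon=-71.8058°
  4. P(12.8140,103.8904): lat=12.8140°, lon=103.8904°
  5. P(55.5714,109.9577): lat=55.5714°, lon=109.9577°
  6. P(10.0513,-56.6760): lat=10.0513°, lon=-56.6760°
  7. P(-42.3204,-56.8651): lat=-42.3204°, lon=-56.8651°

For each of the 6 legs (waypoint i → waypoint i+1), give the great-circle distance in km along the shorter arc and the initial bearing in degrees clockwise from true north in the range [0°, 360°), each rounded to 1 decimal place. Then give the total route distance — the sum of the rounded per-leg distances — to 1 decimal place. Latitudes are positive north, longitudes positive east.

Leg 1: φ1=-1.2450760, φ2=0.7344520, Δφ=1.9795280, Δλ=-2.5987062 rad; a=sin²(Δφ/2)+cosφ1·cosφ2·sin²(Δλ/2)=0.9191463329; c=2·atan2(√a, √(1-a))=2.564940513; dist=6371·c=16341.236 ≈ 16341.2 km; running total=16341.2 km
Leg 1 bearing: y=sinΔλ·cosφ2=-0.38342663, x=cosφ1·sinφ2-sinφ1·cosφ2·cosΔλ=-0.38762020; θ=atan2(y, x)=-135.3116° <0 so +360° → 224.6884° ≈ 224.7°
Leg 2: φ1=0.7344520, φ2=0.6108548, Δφ=-0.1235972, Δλ=0.3520608 rad; a=sin²(Δφ/2)+cosφ1·cosφ2·sin²(Δλ/2)=0.0224596469; c=2·atan2(√a, √(1-a))=0.300864327; dist=6371·c=1916.807 ≈ 1916.8 km; running total=18258.0 km
Leg 2 bearing: y=sinΔλ·cosφ2=0.28247270, x=cosφ1·sinφ2-sinφ1·cosφ2·cosΔλ=-0.08961036; θ=atan2(y, x)=107.6009° ≈ 107.6°
Leg 3: φ1=0.6108548, φ2=0.2236465, Δφ=-0.3872083, Δλ=3.0664772 rad; a=sin²(Δφ/2)+cosφ1·cosφ2·sin²(Δλ/2)=0.8346474738; c=2·atan2(√a, √(1-a))=2.304055778; dist=6371·c=14679.139 ≈ 14679.1 km; running total=32937.1 km
Leg 3 bearing: y=sinΔλ·cosφ2=0.07317588, x=cosφ1·sinφ2-sinφ1·cosφ2·cosΔλ=0.73938458; θ=atan2(y, x)=5.6521° ≈ 5.7°
Leg 4: φ1=0.2236465, φ2=0.9699039, Δφ=0.7462574, Δλ=0.1058944 rad; a=sin²(Δφ/2)+cosφ1·cosφ2·sin²(Δλ/2)=0.1344266511; c=2·atan2(√a, √(1-a))=0.750795054; dist=6371·c=4783.315 ≈ 4783.3 km; running total=37720.4 km
Leg 4 bearing: y=sinΔλ·cosφ2=0.05975860, x=cosφ1·sinφ2-sinφ1·cosφ2·cosΔλ=0.67959798; θ=atan2(y, x)=5.0252° ≈ 5.0°
Leg 5: φ1=0.9699039, φ2=0.1754283, Δφ=-0.7944756, Δλ=-2.9083067 rad; a=sin²(Δφ/2)+cosφ1·cosφ2·sin²(Δλ/2)=0.6988318397; c=2·atan2(√a, √(1-a))=1.979765452; dist=6371·c=12613.086 ≈ 12613.1 km; running total=50333.5 km
Leg 5 bearing: y=sinΔλ·cosφ2=-0.22762759, x=cosφ1·sinφ2-sinφ1·cosφ2·cosΔλ=0.88884716; θ=atan2(y, x)=-14.3643° <0 so +360° → 345.6357° ≈ 345.6°
Leg 6: φ1=0.1754283, φ2=-0.7386303, Δφ=-0.9140586, Δλ=-0.0033004 rad; a=sin²(Δφ/2)+cosφ1·cosφ2·sin²(Δλ/2)=0.1947337708; c=2·atan2(√a, √(1-a))=0.914063606; dist=6371·c=5823.499 ≈ 5823.5 km; running total=56157.0 km
Leg 6 bearing: y=sinΔλ·cosφ2=-0.00244030, x=cosφ1·sinφ2-sinφ1·cosφ2·cosΔλ=-0.79198748; θ=atan2(y, x)=-179.8235° <0 so +360° → 180.1765° ≈ 180.2°

Leg 1: dist=16341.2 km, bearing=224.7°
Leg 2: dist=1916.8 km, bearing=107.6°
Leg 3: dist=14679.1 km, bearing=5.7°
Leg 4: dist=4783.3 km, bearing=5.0°
Leg 5: dist=12613.1 km, bearing=345.6°
Leg 6: dist=5823.5 km, bearing=180.2°
Total: 56157.0 km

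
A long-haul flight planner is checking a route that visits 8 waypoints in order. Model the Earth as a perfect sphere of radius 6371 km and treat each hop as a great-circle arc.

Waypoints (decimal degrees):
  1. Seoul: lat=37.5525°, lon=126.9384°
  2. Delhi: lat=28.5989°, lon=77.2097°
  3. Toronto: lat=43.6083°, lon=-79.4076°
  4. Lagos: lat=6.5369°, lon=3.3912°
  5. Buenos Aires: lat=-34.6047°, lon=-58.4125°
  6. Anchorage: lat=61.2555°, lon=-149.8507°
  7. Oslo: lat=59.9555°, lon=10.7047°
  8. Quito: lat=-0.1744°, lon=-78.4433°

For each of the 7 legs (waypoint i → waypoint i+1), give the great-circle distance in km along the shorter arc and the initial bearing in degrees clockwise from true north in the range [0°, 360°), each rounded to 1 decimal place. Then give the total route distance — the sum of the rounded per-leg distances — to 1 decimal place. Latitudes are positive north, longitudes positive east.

Leg 1: dist=4684.0 km, bearing=272.9°
Leg 2: dist=11639.5 km, bearing=342.7°
Leg 3: dist=8927.6 km, bearing=90.2°
Leg 4: dist=7920.7 km, bearing=230.0°
Leg 5: dist=13401.4 km, bearing=326.1°
Leg 6: dist=6434.2 km, bearing=11.4°
Leg 7: dist=9976.9 km, bearing=269.2°
Total: 62984.3 km

Leg 1: φ1=0.6554148, φ2=0.4991450, Δφ=-0.1562698, Δλ=-0.8679295 rad; a=sin²(Δφ/2)+cosφ1·cosφ2·sin²(Δλ/2)=0.1291547971; c=2·atan2(√a, √(1-a))=0.735209266; dist=6371·c=4684.018 ≈ 4684.0 km; running total=4684.0 km
Leg 1 bearing: y=sinΔλ·cosφ2=-0.66990119, x=cosφ1·sinφ2-sinφ1·cosφ2·cosΔλ=0.03358183; θ=atan2(y, x)=-87.1302° <0 so +360° → 272.8698° ≈ 272.9°
Leg 2: φ1=0.4991450, φ2=0.7611084, Δφ=0.2619634, Δλ=-2.7334876 rad; a=sin²(Δφ/2)+cosφ1·cosφ2·sin²(Δλ/2)=0.6266830254; c=2·atan2(√a, √(1-a))=1.826954593; dist=6371·c=11639.528 ≈ 11639.5 km; running total=16323.5 km
Leg 2 bearing: y=sinΔλ·cosφ2=-0.28736299, x=cosφ1·sinφ2-sinφ1·cosφ2·cosΔλ=0.92370350; θ=atan2(y, x)=-17.2809° <0 so +360° → 342.7191° ≈ 342.7°
Leg 3: φ1=0.7611084, φ2=0.1140904, Δφ=-0.6470180, Δλ=1.4451117 rad; a=sin²(Δφ/2)+cosφ1·cosφ2·sin²(Δλ/2)=0.4156522057; c=2·atan2(√a, √(1-a))=1.401290186; dist=6371·c=8927.620 ≈ 8927.6 km; running total=25251.1 km
Leg 3 bearing: y=sinΔλ·cosφ2=0.98566210, x=cosφ1·sinφ2-sinφ1·cosφ2·cosΔλ=-0.00346705; θ=atan2(y, x)=90.2015° ≈ 90.2°
Leg 4: φ1=0.1140904, φ2=-0.6039660, Δφ=-0.7180564, Δλ=-1.0786781 rad; a=sin²(Δφ/2)+cosφ1·cosφ2·sin²(Δλ/2)=0.3391381365; c=2·atan2(√a, √(1-a))=1.243246884; dist=6371·c=7920.726 ≈ 7920.7 km; running total=33171.8 km
Leg 4 bearing: y=sinΔλ·cosφ2=-0.72541699, x=cosφ1·sinφ2-sinφ1·cosφ2·cosΔλ=-0.60849325; θ=atan2(y, x)=-129.9905° <0 so +360° → 230.0095° ≈ 230.0°
Leg 5: φ1=-0.6039660, φ2=1.0691102, Δφ=1.6730761, Δλ=-1.5958977 rad; a=sin²(Δφ/2)+cosφ1·cosφ2·sin²(Δλ/2)=0.7539319880; c=2·atan2(√a, √(1-a))=2.103499695; dist=6371·c=13401.397 ≈ 13401.4 km; running total=46573.2 km
Leg 5 bearing: y=sinΔλ·cosφ2=-0.48075311, x=cosφ1·sinφ2-sinφ1·cosφ2·cosΔλ=0.71480811; θ=atan2(y, x)=-33.9233° <0 so +360° → 326.0767° ≈ 326.1°
Leg 6: φ1=1.0691102, φ2=1.0464209, Δφ=-0.0226893, Δλ=2.8022204 rad; a=sin²(Δφ/2)+cosφ1·cosφ2·sin²(Δλ/2)=0.2340379271; c=2·atan2(√a, √(1-a))=1.009925102; dist=6371·c=6434.233 ≈ 6434.2 km; running total=53007.4 km
Leg 6 bearing: y=sinΔλ·cosφ2=0.16667149, x=cosφ1·sinφ2-sinφ1·cosφ2·cosΔλ=0.83022727; θ=atan2(y, x)=11.3515° ≈ 11.4°
Leg 7: φ1=1.0464209, φ2=-0.0030439, Δφ=-1.0494647, Δλ=-1.5559261 rad; a=sin²(Δφ/2)+cosφ1·cosφ2·sin²(Δλ/2)=0.4975950374; c=2·atan2(√a, √(1-a))=1.565986383; dist=6371·c=9976.899 ≈ 9976.9 km; running total=62984.3 km
Leg 7 bearing: y=sinΔλ·cosφ2=-0.99988481, x=cosφ1·sinφ2-sinφ1·cosφ2·cosΔλ=-0.01439563; θ=atan2(y, x)=-90.8248° <0 so +360° → 269.1752° ≈ 269.2°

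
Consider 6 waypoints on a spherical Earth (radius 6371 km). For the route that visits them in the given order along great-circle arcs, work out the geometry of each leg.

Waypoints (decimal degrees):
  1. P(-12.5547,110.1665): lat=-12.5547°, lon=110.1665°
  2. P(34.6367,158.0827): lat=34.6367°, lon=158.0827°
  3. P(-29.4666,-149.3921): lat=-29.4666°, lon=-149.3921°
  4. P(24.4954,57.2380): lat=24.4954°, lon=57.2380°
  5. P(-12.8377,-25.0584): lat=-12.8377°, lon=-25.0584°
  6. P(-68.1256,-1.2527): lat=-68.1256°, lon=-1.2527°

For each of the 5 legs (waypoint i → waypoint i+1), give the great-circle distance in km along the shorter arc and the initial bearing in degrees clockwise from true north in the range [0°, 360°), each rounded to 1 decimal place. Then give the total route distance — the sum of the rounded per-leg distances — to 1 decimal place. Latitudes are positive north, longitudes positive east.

Leg 1: dist=7283.2 km, bearing=42.1°
Leg 2: dist=9008.0 km, bearing=135.6°
Leg 3: dist=17325.3 km, bearing=264.5°
Leg 4: dist=9836.7 km, bearing=255.1°
Leg 5: dist=6384.3 km, bearing=169.7°
Total: 49837.5 km

Leg 1: φ1=-0.2191209, φ2=0.6045245, Δφ=0.8236453, Δλ=0.8362955 rad; a=sin²(Δφ/2)+cosφ1·cosφ2·sin²(Δλ/2)=0.2926485807; c=2·atan2(√a, √(1-a))=1.143180115; dist=6371·c=7283.201 ≈ 7283.2 km; running total=7283.2 km
Leg 1 bearing: y=sinΔλ·cosφ2=0.61063324, x=cosφ1·sinφ2-sinφ1·cosφ2·cosΔλ=0.67464702; θ=atan2(y, x)=42.1487° ≈ 42.1°
Leg 2: φ1=0.6045245, φ2=-0.5142892, Δφ=-1.1188136, Δλ=-5.3664476 rad; a=sin²(Δφ/2)+cosφ1·cosφ2·sin²(Δλ/2)=0.4218800801; c=2·atan2(√a, √(1-a))=1.413913742; dist=6371·c=9008.044 ≈ 9008.0 km; running total=16291.2 km
Leg 2 bearing: y=sinΔλ·cosφ2=0.69096026, x=cosφ1·sinφ2-sinφ1·cosφ2·cosΔλ=-0.70580665; θ=atan2(y, x)=135.6090° ≈ 135.6°
Leg 3: φ1=-0.5142892, φ2=0.4275254, Δφ=0.9418146, Δλ=3.6063756 rad; a=sin²(Δφ/2)+cosφ1·cosφ2·sin²(Δλ/2)=0.9560962165; c=2·atan2(√a, √(1-a))=2.719399425; dist=6371·c=17325.294 ≈ 17325.3 km; running total=33616.5 km
Leg 3 bearing: y=sinΔλ·cosφ2=-0.40788574, x=cosφ1·sinφ2-sinφ1·cosφ2·cosΔλ=-0.03916874; θ=atan2(y, x)=-95.4852° <0 so +360° → 264.5148° ≈ 264.5°
Leg 4: φ1=0.4275254, φ2=-0.2240601, Δφ=-0.6515855, Δλ=-1.4363431 rad; a=sin²(Δφ/2)+cosφ1·cosφ2·sin²(Δλ/2)=0.4865951538; c=2·atan2(√a, √(1-a))=1.543983422; dist=6371·c=9836.718 ≈ 9836.7 km; running total=43453.2 km
Leg 4 bearing: y=sinΔλ·cosφ2=-0.96620375, x=cosφ1·sinφ2-sinφ1·cosφ2·cosΔλ=-0.25638167; θ=atan2(y, x)=-104.8609° <0 so +360° → 255.1391° ≈ 255.1°
Leg 5: φ1=-0.2240601, φ2=-1.1890160, Δφ=-0.9649559, Δλ=0.4154878 rad; a=sin²(Δφ/2)+cosφ1·cosφ2·sin²(Δλ/2)=0.2307266052; c=2·atan2(√a, √(1-a))=1.002084853; dist=6371·c=6384.283 ≈ 6384.3 km; running total=49837.5 km
Leg 5 bearing: y=sinΔλ·cosφ2=0.15038407, x=cosφ1·sinφ2-sinφ1·cosφ2·cosΔλ=-0.82906694; θ=atan2(y, x)=169.7189° ≈ 169.7°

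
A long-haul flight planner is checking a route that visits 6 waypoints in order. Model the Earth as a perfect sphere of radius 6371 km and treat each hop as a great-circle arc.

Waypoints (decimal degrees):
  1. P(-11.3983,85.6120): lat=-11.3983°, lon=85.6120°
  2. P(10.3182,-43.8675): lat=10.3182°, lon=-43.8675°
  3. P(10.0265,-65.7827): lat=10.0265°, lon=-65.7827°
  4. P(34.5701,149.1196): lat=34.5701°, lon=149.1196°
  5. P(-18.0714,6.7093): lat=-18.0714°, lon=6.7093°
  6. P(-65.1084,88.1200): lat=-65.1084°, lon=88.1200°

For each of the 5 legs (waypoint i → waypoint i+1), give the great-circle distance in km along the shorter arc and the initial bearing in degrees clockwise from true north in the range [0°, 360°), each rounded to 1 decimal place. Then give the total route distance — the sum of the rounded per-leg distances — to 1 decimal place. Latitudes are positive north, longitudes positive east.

Leg 1: φ1=-0.1989379, φ2=0.1800866, Δφ=0.3790244, Δλ=-2.2598436 rad; a=sin²(Δφ/2)+cosφ1·cosφ2·sin²(Δλ/2)=0.8242905271; c=2·atan2(√a, √(1-a))=2.276515055; dist=6371·c=14503.677 ≈ 14503.7 km; running total=14503.7 km
Leg 1 bearing: y=sinΔλ·cosφ2=-0.75936987, x=cosφ1·sinφ2-sinφ1·cosφ2·cosΔλ=0.05196163; θ=atan2(y, x)=-86.0855° <0 so +360° → 273.9145° ≈ 273.9°
Leg 2: φ1=0.1800866, φ2=0.1749954, Δφ=-0.0050911, Δλ=-0.3824924 rad; a=sin²(Δφ/2)+cosφ1·cosφ2·sin²(Δλ/2)=0.0350106364; c=2·atan2(√a, √(1-a))=0.376441354; dist=6371·c=2398.308 ≈ 2398.3 km; running total=16902.0 km
Leg 2 bearing: y=sinΔλ·cosφ2=-0.36753364, x=cosφ1·sinφ2-sinφ1·cosφ2·cosΔλ=0.00765454; θ=atan2(y, x)=-88.8069° <0 so +360° → 271.1931° ≈ 271.2°
Leg 3: φ1=0.1749954, φ2=0.6033621, Δφ=0.4283666, Δλ=3.7507527 rad; a=sin²(Δφ/2)+cosφ1·cosφ2·sin²(Δλ/2)=0.7831090267; c=2·atan2(√a, √(1-a))=2.172706594; dist=6371·c=13842.314 ≈ 13842.3 km; running total=30744.3 km
Leg 3 bearing: y=sinΔλ·cosφ2=-0.47115067, x=cosφ1·sinφ2-sinφ1·cosφ2·cosΔλ=0.67632401; θ=atan2(y, x)=-34.8624° <0 so +360° → 325.1376° ≈ 325.1°
Leg 4: φ1=0.6033621, φ2=-0.3154054, Δφ=-0.9187675, Δλ=-2.4855286 rad; a=sin²(Δφ/2)+cosφ1·cosφ2·sin²(Δλ/2)=0.8981568085; c=2·atan2(√a, √(1-a))=2.491972497; dist=6371·c=15876.357 ≈ 15876.4 km; running total=46620.7 km
Leg 4 bearing: y=sinΔλ·cosφ2=-0.57991171, x=cosφ1·sinφ2-sinφ1·cosφ2·cosΔλ=0.17200881; θ=atan2(y, x)=-73.4790° <0 so +360° → 286.5210° ≈ 286.5°
Leg 5: φ1=-0.3154054, φ2=-1.1363560, Δφ=-0.8209505, Δλ=1.4208848 rad; a=sin²(Δφ/2)+cosφ1·cosφ2·sin²(Δλ/2)=0.3294264354; c=2·atan2(√a, √(1-a))=1.222659362; dist=6371·c=7789.563 ≈ 7789.6 km; running total=54410.3 km
Leg 5 bearing: y=sinΔλ·cosφ2=0.41618210, x=cosφ1·sinφ2-sinφ1·cosφ2·cosΔλ=-0.84285888; θ=atan2(y, x)=153.7210° ≈ 153.7°

Leg 1: dist=14503.7 km, bearing=273.9°
Leg 2: dist=2398.3 km, bearing=271.2°
Leg 3: dist=13842.3 km, bearing=325.1°
Leg 4: dist=15876.4 km, bearing=286.5°
Leg 5: dist=7789.6 km, bearing=153.7°
Total: 54410.3 km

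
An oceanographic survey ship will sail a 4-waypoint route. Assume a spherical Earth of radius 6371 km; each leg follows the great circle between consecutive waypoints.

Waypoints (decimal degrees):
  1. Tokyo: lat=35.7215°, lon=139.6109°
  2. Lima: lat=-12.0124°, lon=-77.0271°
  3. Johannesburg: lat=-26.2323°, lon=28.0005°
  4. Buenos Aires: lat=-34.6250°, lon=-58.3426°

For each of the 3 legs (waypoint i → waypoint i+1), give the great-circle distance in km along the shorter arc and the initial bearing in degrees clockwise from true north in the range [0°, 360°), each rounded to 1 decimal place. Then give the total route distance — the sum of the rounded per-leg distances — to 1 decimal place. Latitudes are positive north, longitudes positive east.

Leg 1: φ1=0.6234578, φ2=-0.2096559, Δφ=-0.8331137, Δλ=-3.7810464 rad; a=sin²(Δφ/2)+cosφ1·cosφ2·sin²(Δλ/2)=0.8793522815; c=2·atan2(√a, √(1-a))=2.432118542; dist=6371·c=15495.027 ≈ 15495.0 km; running total=15495.0 km
Leg 1 bearing: y=sinΔλ·cosφ2=0.58368975, x=cosφ1·sinφ2-sinφ1·cosφ2·cosΔλ=0.28926400; θ=atan2(y, x)=63.6380° ≈ 63.6°
Leg 2: φ1=-0.2096559, φ2=-0.4578400, Δφ=-0.2481841, Δλ=1.8330774 rad; a=sin²(Δφ/2)+cosφ1·cosφ2·sin²(Δλ/2)=0.5677472941; c=2·atan2(√a, √(1-a))=1.706708964; dist=6371·c=10873.443 ≈ 10873.4 km; running total=26368.4 km
Leg 2 bearing: y=sinΔλ·cosφ2=0.86633254, x=cosφ1·sinφ2-sinφ1·cosφ2·cosΔλ=-0.48073812; θ=atan2(y, x)=119.0264° ≈ 119.0°
Leg 3: φ1=-0.4578400, φ2=-0.6043203, Δφ=-0.1464802, Δλ=-1.5069714 rad; a=sin²(Δφ/2)+cosφ1·cosφ2·sin²(Δλ/2)=0.3508840320; c=2·atan2(√a, √(1-a))=1.267956569; dist=6371·c=8078.151 ≈ 8078.2 km; running total=34446.6 km
Leg 3 bearing: y=sinΔλ·cosφ2=-0.82121302, x=cosφ1·sinφ2-sinφ1·cosφ2·cosΔλ=-0.48648421; θ=atan2(y, x)=-120.6424° <0 so +360° → 239.3576° ≈ 239.4°

Leg 1: dist=15495.0 km, bearing=63.6°
Leg 2: dist=10873.4 km, bearing=119.0°
Leg 3: dist=8078.2 km, bearing=239.4°
Total: 34446.6 km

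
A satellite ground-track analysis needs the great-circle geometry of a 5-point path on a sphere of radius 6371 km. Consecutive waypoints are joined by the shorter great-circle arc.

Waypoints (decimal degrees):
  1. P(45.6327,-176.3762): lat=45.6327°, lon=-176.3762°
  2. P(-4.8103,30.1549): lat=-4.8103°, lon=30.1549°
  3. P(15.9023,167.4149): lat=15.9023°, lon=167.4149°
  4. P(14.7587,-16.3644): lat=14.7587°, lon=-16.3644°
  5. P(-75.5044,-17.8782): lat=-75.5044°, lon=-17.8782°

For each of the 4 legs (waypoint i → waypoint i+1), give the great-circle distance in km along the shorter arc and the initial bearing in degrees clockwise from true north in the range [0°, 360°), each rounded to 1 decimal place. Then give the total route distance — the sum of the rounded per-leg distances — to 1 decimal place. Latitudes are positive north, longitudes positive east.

Leg 1: dist=14800.8 km, bearing=322.4°
Leg 2: dist=15191.5 km, bearing=71.9°
Leg 3: dist=16580.6 km, bearing=7.1°
Leg 4: dist=10037.3 km, bearing=180.4°
Total: 56610.2 km

Leg 1: φ1=0.7964409, φ2=-0.0839556, Δφ=-0.8803964, Δλ=3.6046477 rad; a=sin²(Δφ/2)+cosφ1·cosφ2·sin²(Δλ/2)=0.8416808678; c=2·atan2(√a, √(1-a))=2.323153710; dist=6371·c=14800.812 ≈ 14800.8 km; running total=14800.8 km
Leg 1 bearing: y=sinΔλ·cosφ2=-0.44511021, x=cosφ1·sinφ2-sinφ1·cosφ2·cosΔλ=0.57869996; θ=atan2(y, x)=-37.5659° <0 so +360° → 322.4341° ≈ 322.4°
Leg 2: φ1=-0.0839556, φ2=0.2775475, Δφ=0.3615031, Δλ=2.3956389 rad; a=sin²(Δφ/2)+cosφ1·cosφ2·sin²(Δλ/2)=0.8634114623; c=2·atan2(√a, √(1-a))=2.384481140; dist=6371·c=15191.529 ≈ 15191.5 km; running total=29992.3 km
Leg 2 bearing: y=sinΔλ·cosφ2=0.65269998, x=cosφ1·sinφ2-sinφ1·cosφ2·cosΔλ=0.21380170; θ=atan2(y, x)=71.8630° ≈ 71.9°
Leg 3: φ1=0.2775475, φ2=0.2575879, Δφ=-0.0199596, Δλ=-3.2075539 rad; a=sin²(Δφ/2)+cosφ1·cosφ2·sin²(Δλ/2)=0.9290885800; c=2·atan2(√a, √(1-a))=2.602504543; dist=6371·c=16580.556 ≈ 16580.6 km; running total=46572.9 km
Leg 3 bearing: y=sinΔλ·cosφ2=0.06373874, x=cosφ1·sinφ2-sinφ1·cosφ2·cosΔλ=0.50938133; θ=atan2(y, x)=7.1323° ≈ 7.1°
Leg 4: φ1=0.2575879, φ2=-1.3178004, Δφ=-1.5753883, Δλ=-0.0264208 rad; a=sin²(Δφ/2)+cosφ1·cosφ2·sin²(Δλ/2)=0.5023382109; c=2·atan2(√a, √(1-a))=1.575472766; dist=6371·c=10037.337 ≈ 10037.3 km; running total=56610.2 km
Leg 4 bearing: y=sinΔλ·cosφ2=-0.00661250, x=cosφ1·sinφ2-sinφ1·cosφ2·cosΔλ=-0.99996720; θ=atan2(y, x)=-179.6211° <0 so +360° → 180.3789° ≈ 180.4°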